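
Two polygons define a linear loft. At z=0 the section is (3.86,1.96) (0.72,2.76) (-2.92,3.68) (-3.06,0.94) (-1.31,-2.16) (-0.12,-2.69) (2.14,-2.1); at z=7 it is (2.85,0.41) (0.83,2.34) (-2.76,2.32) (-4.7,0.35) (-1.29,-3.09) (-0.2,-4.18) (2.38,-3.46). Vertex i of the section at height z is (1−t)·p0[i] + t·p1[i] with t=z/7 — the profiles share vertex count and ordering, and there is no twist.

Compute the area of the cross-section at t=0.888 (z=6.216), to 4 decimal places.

Cross-section at t=0.888: each vertex is (1-t)·p0[i] + t·p1[i].
  v1: (1-0.888)·(3.86,1.96) + 0.888·(2.85,0.41) = (2.9631,0.5836)
  v2: (1-0.888)·(0.72,2.76) + 0.888·(0.83,2.34) = (0.8177,2.3870)
  v3: (1-0.888)·(-2.92,3.68) + 0.888·(-2.76,2.32) = (-2.7779,2.4723)
  v4: (1-0.888)·(-3.06,0.94) + 0.888·(-4.7,0.35) = (-4.5163,0.4161)
  v5: (1-0.888)·(-1.31,-2.16) + 0.888·(-1.29,-3.09) = (-1.2922,-2.9858)
  v6: (1-0.888)·(-0.12,-2.69) + 0.888·(-0.2,-4.18) = (-0.1910,-4.0131)
  v7: (1-0.888)·(2.14,-2.1) + 0.888·(2.38,-3.46) = (2.3531,-3.3077)
Shoelace sum Σ(x_i·y_{i+1} − x_{i+1}·y_i):
  i=1: 2.9631·2.3870 − 0.8177·0.5836 = +6.5959 (running +6.5959)
  i=2: 0.8177·2.4723 − -2.7779·2.3870 = +8.6526 (running +15.2485)
  i=3: -2.7779·0.4161 − -4.5163·2.4723 = +10.0100 (running +25.2584)
  i=4: -4.5163·-2.9858 − -1.2922·0.4161 = +14.0227 (running +39.2811)
  i=5: -1.2922·-4.0131 − -0.1910·-2.9858 = +4.6155 (running +43.8966)
  i=6: -0.1910·-3.3077 − 2.3531·-4.0131 = +10.0753 (running +53.9718)
  i=7: 2.3531·0.5836 − 2.9631·-3.3077 = +11.1743 (running +65.1462)
Area = |Σ|/2 = |65.1462|/2 = 32.5731

Area at t=0.888: 32.5731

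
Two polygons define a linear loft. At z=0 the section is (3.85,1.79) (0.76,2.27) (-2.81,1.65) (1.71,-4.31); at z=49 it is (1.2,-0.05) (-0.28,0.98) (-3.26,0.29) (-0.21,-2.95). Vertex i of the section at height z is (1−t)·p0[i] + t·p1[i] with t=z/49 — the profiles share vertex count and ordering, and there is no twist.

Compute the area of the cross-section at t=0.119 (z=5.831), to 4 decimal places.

Area at t=0.119: 20.0763

Cross-section at t=0.119: each vertex is (1-t)·p0[i] + t·p1[i].
  v1: (1-0.119)·(3.85,1.79) + 0.119·(1.2,-0.05) = (3.5347,1.5710)
  v2: (1-0.119)·(0.76,2.27) + 0.119·(-0.28,0.98) = (0.6362,2.1165)
  v3: (1-0.119)·(-2.81,1.65) + 0.119·(-3.26,0.29) = (-2.8636,1.4882)
  v4: (1-0.119)·(1.71,-4.31) + 0.119·(-0.21,-2.95) = (1.4815,-4.1482)
Shoelace sum Σ(x_i·y_{i+1} − x_{i+1}·y_i):
  i=1: 3.5347·2.1165 − 0.6362·1.5710 = +6.4815 (running +6.4815)
  i=2: 0.6362·1.4882 − -2.8636·2.1165 = +7.0075 (running +13.4890)
  i=3: -2.8636·-4.1482 − 1.4815·1.4882 = +9.6737 (running +23.1627)
  i=4: 1.4815·1.5710 − 3.5347·-4.1482 = +16.9898 (running +40.1525)
Area = |Σ|/2 = |40.1525|/2 = 20.0763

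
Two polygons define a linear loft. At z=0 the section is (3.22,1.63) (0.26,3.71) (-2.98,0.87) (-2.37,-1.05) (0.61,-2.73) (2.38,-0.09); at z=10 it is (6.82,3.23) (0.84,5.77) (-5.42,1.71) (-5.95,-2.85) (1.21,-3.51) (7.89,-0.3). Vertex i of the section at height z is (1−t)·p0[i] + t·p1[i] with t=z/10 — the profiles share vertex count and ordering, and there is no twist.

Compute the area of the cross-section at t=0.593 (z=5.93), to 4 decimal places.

Cross-section at t=0.593: each vertex is (1-t)·p0[i] + t·p1[i].
  v1: (1-0.593)·(3.22,1.63) + 0.593·(6.82,3.23) = (5.3548,2.5788)
  v2: (1-0.593)·(0.26,3.71) + 0.593·(0.84,5.77) = (0.6039,4.9316)
  v3: (1-0.593)·(-2.98,0.87) + 0.593·(-5.42,1.71) = (-4.4269,1.3681)
  v4: (1-0.593)·(-2.37,-1.05) + 0.593·(-5.95,-2.85) = (-4.4929,-2.1174)
  v5: (1-0.593)·(0.61,-2.73) + 0.593·(1.21,-3.51) = (0.9658,-3.1925)
  v6: (1-0.593)·(2.38,-0.09) + 0.593·(7.89,-0.3) = (5.6474,-0.2145)
Shoelace sum Σ(x_i·y_{i+1} − x_{i+1}·y_i):
  i=1: 5.3548·4.9316 − 0.6039·2.5788 = +24.8502 (running +24.8502)
  i=2: 0.6039·1.3681 − -4.4269·4.9316 = +22.6580 (running +47.5082)
  i=3: -4.4269·-2.1174 − -4.4929·1.3681 = +15.5204 (running +63.0286)
  i=4: -4.4929·-3.1925 − 0.9658·-2.1174 = +16.3889 (running +79.4175)
  i=5: 0.9658·-0.2145 − 5.6474·-3.1925 = +17.8225 (running +97.2399)
  i=6: 5.6474·2.5788 − 5.3548·-0.2145 = +15.7124 (running +112.9523)
Area = |Σ|/2 = |112.9523|/2 = 56.4761

Area at t=0.593: 56.4761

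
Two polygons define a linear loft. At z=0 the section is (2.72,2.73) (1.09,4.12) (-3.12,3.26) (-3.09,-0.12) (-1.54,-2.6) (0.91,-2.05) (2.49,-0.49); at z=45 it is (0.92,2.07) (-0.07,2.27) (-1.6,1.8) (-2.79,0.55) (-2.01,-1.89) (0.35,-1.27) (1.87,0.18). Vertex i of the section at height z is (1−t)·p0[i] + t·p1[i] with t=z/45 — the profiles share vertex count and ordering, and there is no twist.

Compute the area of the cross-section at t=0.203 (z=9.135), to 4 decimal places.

Area at t=0.203: 26.1329

Cross-section at t=0.203: each vertex is (1-t)·p0[i] + t·p1[i].
  v1: (1-0.203)·(2.72,2.73) + 0.203·(0.92,2.07) = (2.3546,2.5960)
  v2: (1-0.203)·(1.09,4.12) + 0.203·(-0.07,2.27) = (0.8545,3.7444)
  v3: (1-0.203)·(-3.12,3.26) + 0.203·(-1.6,1.8) = (-2.8114,2.9636)
  v4: (1-0.203)·(-3.09,-0.12) + 0.203·(-2.79,0.55) = (-3.0291,0.0160)
  v5: (1-0.203)·(-1.54,-2.6) + 0.203·(-2.01,-1.89) = (-1.6354,-2.4559)
  v6: (1-0.203)·(0.91,-2.05) + 0.203·(0.35,-1.27) = (0.7963,-1.8917)
  v7: (1-0.203)·(2.49,-0.49) + 0.203·(1.87,0.18) = (2.3641,-0.3540)
Shoelace sum Σ(x_i·y_{i+1} − x_{i+1}·y_i):
  i=1: 2.3546·3.7444 − 0.8545·2.5960 = +6.5983 (running +6.5983)
  i=2: 0.8545·2.9636 − -2.8114·3.7444 = +13.0598 (running +19.6581)
  i=3: -2.8114·0.0160 − -3.0291·2.9636 = +8.9321 (running +28.5902)
  i=4: -3.0291·-2.4559 − -1.6354·0.0160 = +7.4653 (running +36.0554)
  i=5: -1.6354·-1.8917 − 0.7963·-2.4559 = +5.0493 (running +41.1047)
  i=6: 0.7963·-0.3540 − 2.3641·-1.8917 = +4.1903 (running +45.2950)
  i=7: 2.3641·2.5960 − 2.3546·-0.3540 = +6.9709 (running +52.2659)
Area = |Σ|/2 = |52.2659|/2 = 26.1329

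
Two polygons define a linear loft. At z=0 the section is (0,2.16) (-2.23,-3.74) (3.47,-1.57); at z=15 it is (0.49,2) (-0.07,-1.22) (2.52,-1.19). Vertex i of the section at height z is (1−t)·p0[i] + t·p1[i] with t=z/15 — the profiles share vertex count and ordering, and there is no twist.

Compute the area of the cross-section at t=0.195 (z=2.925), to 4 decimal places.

Area at t=0.195: 12.0262

Cross-section at t=0.195: each vertex is (1-t)·p0[i] + t·p1[i].
  v1: (1-0.195)·(0,2.16) + 0.195·(0.49,2) = (0.0955,2.1288)
  v2: (1-0.195)·(-2.23,-3.74) + 0.195·(-0.07,-1.22) = (-1.8088,-3.2486)
  v3: (1-0.195)·(3.47,-1.57) + 0.195·(2.52,-1.19) = (3.2847,-1.4959)
Shoelace sum Σ(x_i·y_{i+1} − x_{i+1}·y_i):
  i=1: 0.0955·-3.2486 − -1.8088·2.1288 = +3.5402 (running +3.5402)
  i=2: -1.8088·-1.4959 − 3.2847·-3.2486 = +13.3766 (running +16.9168)
  i=3: 3.2847·2.1288 − 0.0955·-1.4959 = +7.1355 (running +24.0523)
Area = |Σ|/2 = |24.0523|/2 = 12.0262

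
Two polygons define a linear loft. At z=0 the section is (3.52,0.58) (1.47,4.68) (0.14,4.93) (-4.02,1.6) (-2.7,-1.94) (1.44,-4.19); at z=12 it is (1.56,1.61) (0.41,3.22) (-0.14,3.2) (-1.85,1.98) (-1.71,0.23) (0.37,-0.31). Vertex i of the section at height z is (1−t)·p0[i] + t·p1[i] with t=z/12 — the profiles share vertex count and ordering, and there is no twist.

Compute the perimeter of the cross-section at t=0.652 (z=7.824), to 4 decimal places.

Cross-section at t=0.652: each vertex is (1-t)·p0[i] + t·p1[i].
  v1: (1-0.652)·(3.52,0.58) + 0.652·(1.56,1.61) = (2.2421,1.2516)
  v2: (1-0.652)·(1.47,4.68) + 0.652·(0.41,3.22) = (0.7789,3.7281)
  v3: (1-0.652)·(0.14,4.93) + 0.652·(-0.14,3.2) = (-0.0426,3.8020)
  v4: (1-0.652)·(-4.02,1.6) + 0.652·(-1.85,1.98) = (-2.6052,1.8478)
  v5: (1-0.652)·(-2.7,-1.94) + 0.652·(-1.71,0.23) = (-2.0545,-0.5252)
  v6: (1-0.652)·(1.44,-4.19) + 0.652·(0.37,-0.31) = (0.7424,-1.6602)
Perimeter = Σ |v_{i+1} − v_i|:
  edge 1→2: √(-1.4632² + 2.4765²) = 2.8765 (running 2.8765)
  edge 2→3: √(-0.8214² + 0.0740²) = 0.8248 (running 3.7012)
  edge 3→4: √(-2.5626² + -1.9543²) = 3.2228 (running 6.9240)
  edge 4→5: √(0.5506² + -2.3729²) = 2.4360 (running 9.3600)
  edge 5→6: √(2.7969² + -1.1351²) = 3.0184 (running 12.3784)
  edge 6→1: √(1.4997² + 2.9118²) = 3.2753 (running 15.6537)
Perimeter = 15.6537

Perimeter at t=0.652: 15.6537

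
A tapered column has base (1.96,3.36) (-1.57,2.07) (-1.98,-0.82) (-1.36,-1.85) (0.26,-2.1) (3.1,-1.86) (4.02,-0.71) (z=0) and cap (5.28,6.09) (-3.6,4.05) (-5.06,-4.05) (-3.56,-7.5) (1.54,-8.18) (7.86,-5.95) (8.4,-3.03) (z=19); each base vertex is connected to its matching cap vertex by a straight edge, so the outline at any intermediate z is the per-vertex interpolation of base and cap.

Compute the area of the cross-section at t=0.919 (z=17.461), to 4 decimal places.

Area at t=0.919: 131.6838

Cross-section at t=0.919: each vertex is (1-t)·p0[i] + t·p1[i].
  v1: (1-0.919)·(1.96,3.36) + 0.919·(5.28,6.09) = (5.0111,5.8689)
  v2: (1-0.919)·(-1.57,2.07) + 0.919·(-3.6,4.05) = (-3.4356,3.8896)
  v3: (1-0.919)·(-1.98,-0.82) + 0.919·(-5.06,-4.05) = (-4.8105,-3.7884)
  v4: (1-0.919)·(-1.36,-1.85) + 0.919·(-3.56,-7.5) = (-3.3818,-7.0423)
  v5: (1-0.919)·(0.26,-2.1) + 0.919·(1.54,-8.18) = (1.4363,-7.6875)
  v6: (1-0.919)·(3.1,-1.86) + 0.919·(7.86,-5.95) = (7.4744,-5.6187)
  v7: (1-0.919)·(4.02,-0.71) + 0.919·(8.4,-3.03) = (8.0452,-2.8421)
Shoelace sum Σ(x_i·y_{i+1} − x_{i+1}·y_i):
  i=1: 5.0111·3.8896 − -3.4356·5.8689 = +39.6541 (running +39.6541)
  i=2: -3.4356·-3.7884 − -4.8105·3.8896 = +31.7263 (running +71.3804)
  i=3: -4.8105·-7.0423 − -3.3818·-3.7884 = +21.0659 (running +92.4463)
  i=4: -3.3818·-7.6875 − 1.4363·-7.0423 = +36.1127 (running +128.5590)
  i=5: 1.4363·-5.6187 − 7.4744·-7.6875 = +49.3896 (running +177.9486)
  i=6: 7.4744·-2.8421 − 8.0452·-5.6187 = +23.9608 (running +201.9094)
  i=7: 8.0452·5.8689 − 5.0111·-2.8421 = +61.4582 (running +263.3677)
Area = |Σ|/2 = |263.3677|/2 = 131.6838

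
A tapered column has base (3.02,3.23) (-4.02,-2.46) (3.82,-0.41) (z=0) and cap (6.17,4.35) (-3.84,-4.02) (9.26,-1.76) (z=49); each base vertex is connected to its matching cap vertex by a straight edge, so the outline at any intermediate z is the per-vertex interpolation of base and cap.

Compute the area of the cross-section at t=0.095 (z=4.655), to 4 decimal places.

Area at t=0.095: 17.2098

Cross-section at t=0.095: each vertex is (1-t)·p0[i] + t·p1[i].
  v1: (1-0.095)·(3.02,3.23) + 0.095·(6.17,4.35) = (3.3193,3.3364)
  v2: (1-0.095)·(-4.02,-2.46) + 0.095·(-3.84,-4.02) = (-4.0029,-2.6082)
  v3: (1-0.095)·(3.82,-0.41) + 0.095·(9.26,-1.76) = (4.3368,-0.5383)
Shoelace sum Σ(x_i·y_{i+1} − x_{i+1}·y_i):
  i=1: 3.3193·-2.6082 − -4.0029·3.3364 = +4.6980 (running +4.6980)
  i=2: -4.0029·-0.5383 − 4.3368·-2.6082 = +13.4658 (running +18.1638)
  i=3: 4.3368·3.3364 − 3.3193·-0.5383 = +16.2559 (running +34.4197)
Area = |Σ|/2 = |34.4197|/2 = 17.2098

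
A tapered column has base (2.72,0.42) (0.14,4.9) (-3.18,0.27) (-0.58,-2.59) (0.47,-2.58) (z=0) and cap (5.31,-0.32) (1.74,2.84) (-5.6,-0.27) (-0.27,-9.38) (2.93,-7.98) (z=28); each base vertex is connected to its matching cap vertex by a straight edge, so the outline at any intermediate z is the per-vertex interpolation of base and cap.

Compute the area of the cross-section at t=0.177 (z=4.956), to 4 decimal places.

Area at t=0.177: 30.6479

Cross-section at t=0.177: each vertex is (1-t)·p0[i] + t·p1[i].
  v1: (1-0.177)·(2.72,0.42) + 0.177·(5.31,-0.32) = (3.1784,0.2890)
  v2: (1-0.177)·(0.14,4.9) + 0.177·(1.74,2.84) = (0.4232,4.5354)
  v3: (1-0.177)·(-3.18,0.27) + 0.177·(-5.6,-0.27) = (-3.6083,0.1744)
  v4: (1-0.177)·(-0.58,-2.59) + 0.177·(-0.27,-9.38) = (-0.5251,-3.7918)
  v5: (1-0.177)·(0.47,-2.58) + 0.177·(2.93,-7.98) = (0.9054,-3.5358)
Shoelace sum Σ(x_i·y_{i+1} − x_{i+1}·y_i):
  i=1: 3.1784·4.5354 − 0.4232·0.2890 = +14.2931 (running +14.2931)
  i=2: 0.4232·0.1744 − -3.6083·4.5354 = +16.4390 (running +30.7321)
  i=3: -3.6083·-3.7918 − -0.5251·0.1744 = +13.7738 (running +44.5059)
  i=4: -0.5251·-3.5358 − 0.9054·-3.7918 = +5.2900 (running +49.7958)
  i=5: 0.9054·0.2890 − 3.1784·-3.5358 = +11.5000 (running +61.2958)
Area = |Σ|/2 = |61.2958|/2 = 30.6479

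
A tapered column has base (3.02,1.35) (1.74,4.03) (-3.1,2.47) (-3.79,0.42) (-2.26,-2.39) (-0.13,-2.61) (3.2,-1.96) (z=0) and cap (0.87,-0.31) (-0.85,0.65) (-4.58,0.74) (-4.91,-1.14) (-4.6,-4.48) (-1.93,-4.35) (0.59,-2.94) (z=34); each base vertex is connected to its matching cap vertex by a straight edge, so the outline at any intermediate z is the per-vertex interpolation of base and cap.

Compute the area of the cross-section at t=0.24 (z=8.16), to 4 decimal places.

Area at t=0.24: 32.1759

Cross-section at t=0.24: each vertex is (1-t)·p0[i] + t·p1[i].
  v1: (1-0.24)·(3.02,1.35) + 0.24·(0.87,-0.31) = (2.5040,0.9516)
  v2: (1-0.24)·(1.74,4.03) + 0.24·(-0.85,0.65) = (1.1184,3.2188)
  v3: (1-0.24)·(-3.1,2.47) + 0.24·(-4.58,0.74) = (-3.4552,2.0548)
  v4: (1-0.24)·(-3.79,0.42) + 0.24·(-4.91,-1.14) = (-4.0588,0.0456)
  v5: (1-0.24)·(-2.26,-2.39) + 0.24·(-4.6,-4.48) = (-2.8216,-2.8916)
  v6: (1-0.24)·(-0.13,-2.61) + 0.24·(-1.93,-4.35) = (-0.5620,-3.0276)
  v7: (1-0.24)·(3.2,-1.96) + 0.24·(0.59,-2.94) = (2.5736,-2.1952)
Shoelace sum Σ(x_i·y_{i+1} − x_{i+1}·y_i):
  i=1: 2.5040·3.2188 − 1.1184·0.9516 = +6.9956 (running +6.9956)
  i=2: 1.1184·2.0548 − -3.4552·3.2188 = +13.4197 (running +20.4153)
  i=3: -3.4552·0.0456 − -4.0588·2.0548 = +8.1825 (running +28.5978)
  i=4: -4.0588·-2.8916 − -2.8216·0.0456 = +11.8651 (running +40.4628)
  i=5: -2.8216·-3.0276 − -0.5620·-2.8916 = +6.9176 (running +47.3804)
  i=6: -0.5620·-2.1952 − 2.5736·-3.0276 = +9.0255 (running +56.4060)
  i=7: 2.5736·0.9516 − 2.5040·-2.1952 = +7.9458 (running +64.3518)
Area = |Σ|/2 = |64.3518|/2 = 32.1759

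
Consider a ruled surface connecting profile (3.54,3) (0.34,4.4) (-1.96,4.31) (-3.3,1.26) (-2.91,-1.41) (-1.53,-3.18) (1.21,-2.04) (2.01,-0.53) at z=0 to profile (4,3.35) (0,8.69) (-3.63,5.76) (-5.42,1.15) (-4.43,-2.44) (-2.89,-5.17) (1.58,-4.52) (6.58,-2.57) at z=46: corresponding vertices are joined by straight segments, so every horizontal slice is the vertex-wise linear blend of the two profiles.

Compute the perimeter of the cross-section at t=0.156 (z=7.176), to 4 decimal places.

Cross-section at t=0.156: each vertex is (1-t)·p0[i] + t·p1[i].
  v1: (1-0.156)·(3.54,3) + 0.156·(4,3.35) = (3.6118,3.0546)
  v2: (1-0.156)·(0.34,4.4) + 0.156·(0,8.69) = (0.2870,5.0692)
  v3: (1-0.156)·(-1.96,4.31) + 0.156·(-3.63,5.76) = (-2.2205,4.5362)
  v4: (1-0.156)·(-3.3,1.26) + 0.156·(-5.42,1.15) = (-3.6307,1.2428)
  v5: (1-0.156)·(-2.91,-1.41) + 0.156·(-4.43,-2.44) = (-3.1471,-1.5707)
  v6: (1-0.156)·(-1.53,-3.18) + 0.156·(-2.89,-5.17) = (-1.7422,-3.4904)
  v7: (1-0.156)·(1.21,-2.04) + 0.156·(1.58,-4.52) = (1.2677,-2.4269)
  v8: (1-0.156)·(2.01,-0.53) + 0.156·(6.58,-2.57) = (2.7229,-0.8482)
Perimeter = Σ |v_{i+1} − v_i|:
  edge 1→2: √(-3.3248² + 2.0146²) = 3.8876 (running 3.8876)
  edge 2→3: √(-2.5075² + -0.5330²) = 2.5635 (running 6.4511)
  edge 3→4: √(-1.4102² + -3.2934²) = 3.5826 (running 10.0336)
  edge 4→5: √(0.4836² + -2.8135²) = 2.8548 (running 12.8884)
  edge 5→6: √(1.4050² + -1.9198²) = 2.3789 (running 15.2674)
  edge 6→7: √(3.0099² + 1.0636²) = 3.1923 (running 18.4596)
  edge 7→8: √(1.4552² + 1.5786²) = 2.1470 (running 20.6067)
  edge 8→1: √(0.8888² + 3.9028²) = 4.0028 (running 24.6094)
Perimeter = 24.6094

Perimeter at t=0.156: 24.6094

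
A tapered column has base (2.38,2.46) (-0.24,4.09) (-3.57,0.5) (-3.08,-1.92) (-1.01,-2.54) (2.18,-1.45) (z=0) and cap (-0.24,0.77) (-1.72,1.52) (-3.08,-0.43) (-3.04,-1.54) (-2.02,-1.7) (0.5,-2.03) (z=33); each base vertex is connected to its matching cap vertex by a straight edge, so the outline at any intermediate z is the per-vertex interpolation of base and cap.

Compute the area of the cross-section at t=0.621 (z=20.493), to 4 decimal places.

Area at t=0.621: 14.3219

Cross-section at t=0.621: each vertex is (1-t)·p0[i] + t·p1[i].
  v1: (1-0.621)·(2.38,2.46) + 0.621·(-0.24,0.77) = (0.7530,1.4105)
  v2: (1-0.621)·(-0.24,4.09) + 0.621·(-1.72,1.52) = (-1.1591,2.4940)
  v3: (1-0.621)·(-3.57,0.5) + 0.621·(-3.08,-0.43) = (-3.2657,-0.0775)
  v4: (1-0.621)·(-3.08,-1.92) + 0.621·(-3.04,-1.54) = (-3.0552,-1.6840)
  v5: (1-0.621)·(-1.01,-2.54) + 0.621·(-2.02,-1.7) = (-1.6372,-2.0184)
  v6: (1-0.621)·(2.18,-1.45) + 0.621·(0.5,-2.03) = (1.1367,-1.8102)
Shoelace sum Σ(x_i·y_{i+1} − x_{i+1}·y_i):
  i=1: 0.7530·2.4940 − -1.1591·1.4105 = +3.5128 (running +3.5128)
  i=2: -1.1591·-0.0775 − -3.2657·2.4940 = +8.2346 (running +11.7475)
  i=3: -3.2657·-1.6840 − -3.0552·-0.0775 = +5.2627 (running +17.0101)
  i=4: -3.0552·-2.0184 − -1.6372·-1.6840 = +3.4093 (running +20.4195)
  i=5: -1.6372·-1.8102 − 1.1367·-2.0184 = +5.2580 (running +25.6774)
  i=6: 1.1367·1.4105 − 0.7530·-1.8102 = +2.9664 (running +28.6438)
Area = |Σ|/2 = |28.6438|/2 = 14.3219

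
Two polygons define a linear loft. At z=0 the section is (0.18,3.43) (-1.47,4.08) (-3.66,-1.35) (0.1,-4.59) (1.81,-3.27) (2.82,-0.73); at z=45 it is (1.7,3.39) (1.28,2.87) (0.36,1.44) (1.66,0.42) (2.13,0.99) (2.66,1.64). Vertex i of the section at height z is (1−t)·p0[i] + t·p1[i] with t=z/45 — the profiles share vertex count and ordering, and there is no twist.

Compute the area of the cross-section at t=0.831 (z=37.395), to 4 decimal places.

Cross-section at t=0.831: each vertex is (1-t)·p0[i] + t·p1[i].
  v1: (1-0.831)·(0.18,3.43) + 0.831·(1.7,3.39) = (1.4431,3.3968)
  v2: (1-0.831)·(-1.47,4.08) + 0.831·(1.28,2.87) = (0.8152,3.0745)
  v3: (1-0.831)·(-3.66,-1.35) + 0.831·(0.36,1.44) = (-0.3194,0.9685)
  v4: (1-0.831)·(0.1,-4.59) + 0.831·(1.66,0.42) = (1.3964,-0.4267)
  v5: (1-0.831)·(1.81,-3.27) + 0.831·(2.13,0.99) = (2.0759,0.2701)
  v6: (1-0.831)·(2.82,-0.73) + 0.831·(2.66,1.64) = (2.6870,1.2395)
Shoelace sum Σ(x_i·y_{i+1} − x_{i+1}·y_i):
  i=1: 1.4431·3.0745 − 0.8152·3.3968 = +1.6676 (running +1.6676)
  i=2: 0.8152·0.9685 − -0.3194·3.0745 = +1.7715 (running +3.4391)
  i=3: -0.3194·-0.4267 − 1.3964·0.9685 = -1.2161 (running +2.2231)
  i=4: 1.3964·0.2701 − 2.0759·-0.4267 = +1.2629 (running +3.4859)
  i=5: 2.0759·1.2395 − 2.6870·0.2701 = +1.8474 (running +5.3333)
  i=6: 2.6870·3.3968 − 1.4431·1.2395 = +7.3385 (running +12.6718)
Area = |Σ|/2 = |12.6718|/2 = 6.3359

Area at t=0.831: 6.3359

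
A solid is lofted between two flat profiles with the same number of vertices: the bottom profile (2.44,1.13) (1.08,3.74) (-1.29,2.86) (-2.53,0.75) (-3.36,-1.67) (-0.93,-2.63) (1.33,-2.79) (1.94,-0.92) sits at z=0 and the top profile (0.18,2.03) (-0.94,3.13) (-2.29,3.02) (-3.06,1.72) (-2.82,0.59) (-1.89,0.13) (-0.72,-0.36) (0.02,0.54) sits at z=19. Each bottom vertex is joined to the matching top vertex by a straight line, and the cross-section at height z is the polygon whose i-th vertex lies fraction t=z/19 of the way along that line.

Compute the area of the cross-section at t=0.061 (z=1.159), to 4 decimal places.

Area at t=0.061: 24.0787

Cross-section at t=0.061: each vertex is (1-t)·p0[i] + t·p1[i].
  v1: (1-0.061)·(2.44,1.13) + 0.061·(0.18,2.03) = (2.3021,1.1849)
  v2: (1-0.061)·(1.08,3.74) + 0.061·(-0.94,3.13) = (0.9568,3.7028)
  v3: (1-0.061)·(-1.29,2.86) + 0.061·(-2.29,3.02) = (-1.3510,2.8698)
  v4: (1-0.061)·(-2.53,0.75) + 0.061·(-3.06,1.72) = (-2.5623,0.8092)
  v5: (1-0.061)·(-3.36,-1.67) + 0.061·(-2.82,0.59) = (-3.3271,-1.5321)
  v6: (1-0.061)·(-0.93,-2.63) + 0.061·(-1.89,0.13) = (-0.9886,-2.4616)
  v7: (1-0.061)·(1.33,-2.79) + 0.061·(-0.72,-0.36) = (1.2050,-2.6418)
  v8: (1-0.061)·(1.94,-0.92) + 0.061·(0.02,0.54) = (1.8229,-0.8309)
Shoelace sum Σ(x_i·y_{i+1} − x_{i+1}·y_i):
  i=1: 2.3021·3.7028 − 0.9568·1.1849 = +7.3907 (running +7.3907)
  i=2: 0.9568·2.8698 − -1.3510·3.7028 = +7.7482 (running +15.1389)
  i=3: -1.3510·0.8092 − -2.5623·2.8698 = +6.2601 (running +21.3989)
  i=4: -2.5623·-1.5321 − -3.3271·0.8092 = +6.6180 (running +28.0169)
  i=5: -3.3271·-2.4616 − -0.9886·-1.5321 = +6.6754 (running +34.6924)
  i=6: -0.9886·-2.6418 − 1.2050·-2.4616 = +5.5777 (running +40.2701)
  i=7: 1.2050·-0.8309 − 1.8229·-2.6418 = +3.8144 (running +44.0844)
  i=8: 1.8229·1.1849 − 2.3021·-0.8309 = +4.0729 (running +48.1573)
Area = |Σ|/2 = |48.1573|/2 = 24.0787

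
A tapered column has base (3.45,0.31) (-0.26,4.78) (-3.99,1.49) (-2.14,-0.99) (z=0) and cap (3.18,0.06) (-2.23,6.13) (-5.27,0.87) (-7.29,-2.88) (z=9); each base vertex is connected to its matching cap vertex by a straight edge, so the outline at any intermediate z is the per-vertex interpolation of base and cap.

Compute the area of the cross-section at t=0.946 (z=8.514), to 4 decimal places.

Area at t=0.946: 39.1157

Cross-section at t=0.946: each vertex is (1-t)·p0[i] + t·p1[i].
  v1: (1-0.946)·(3.45,0.31) + 0.946·(3.18,0.06) = (3.1946,0.0735)
  v2: (1-0.946)·(-0.26,4.78) + 0.946·(-2.23,6.13) = (-2.1236,6.0571)
  v3: (1-0.946)·(-3.99,1.49) + 0.946·(-5.27,0.87) = (-5.2009,0.9035)
  v4: (1-0.946)·(-2.14,-0.99) + 0.946·(-7.29,-2.88) = (-7.0119,-2.7779)
Shoelace sum Σ(x_i·y_{i+1} − x_{i+1}·y_i):
  i=1: 3.1946·6.0571 − -2.1236·0.0735 = +19.5060 (running +19.5060)
  i=2: -2.1236·0.9035 − -5.2009·6.0571 = +29.5836 (running +49.0896)
  i=3: -5.2009·-2.7779 − -7.0119·0.9035 = +20.7828 (running +69.8724)
  i=4: -7.0119·0.0735 − 3.1946·-2.7779 = +8.3590 (running +78.2314)
Area = |Σ|/2 = |78.2314|/2 = 39.1157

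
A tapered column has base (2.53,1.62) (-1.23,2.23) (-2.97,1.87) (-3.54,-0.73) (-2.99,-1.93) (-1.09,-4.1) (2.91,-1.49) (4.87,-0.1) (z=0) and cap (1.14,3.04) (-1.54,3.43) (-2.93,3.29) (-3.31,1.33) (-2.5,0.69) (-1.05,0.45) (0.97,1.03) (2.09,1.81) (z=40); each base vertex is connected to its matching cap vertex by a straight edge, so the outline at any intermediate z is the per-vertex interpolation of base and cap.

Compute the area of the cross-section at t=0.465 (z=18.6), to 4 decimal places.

Area at t=0.465: 21.3302

Cross-section at t=0.465: each vertex is (1-t)·p0[i] + t·p1[i].
  v1: (1-0.465)·(2.53,1.62) + 0.465·(1.14,3.04) = (1.8836,2.2803)
  v2: (1-0.465)·(-1.23,2.23) + 0.465·(-1.54,3.43) = (-1.3741,2.7880)
  v3: (1-0.465)·(-2.97,1.87) + 0.465·(-2.93,3.29) = (-2.9514,2.5303)
  v4: (1-0.465)·(-3.54,-0.73) + 0.465·(-3.31,1.33) = (-3.4330,0.2279)
  v5: (1-0.465)·(-2.99,-1.93) + 0.465·(-2.5,0.69) = (-2.7622,-0.7117)
  v6: (1-0.465)·(-1.09,-4.1) + 0.465·(-1.05,0.45) = (-1.0714,-1.9842)
  v7: (1-0.465)·(2.91,-1.49) + 0.465·(0.97,1.03) = (2.0079,-0.3182)
  v8: (1-0.465)·(4.87,-0.1) + 0.465·(2.09,1.81) = (3.5773,0.7882)
Shoelace sum Σ(x_i·y_{i+1} − x_{i+1}·y_i):
  i=1: 1.8836·2.7880 − -1.3741·2.2803 = +8.3851 (running +8.3851)
  i=2: -1.3741·2.5303 − -2.9514·2.7880 = +4.7515 (running +13.1366)
  i=3: -2.9514·0.2279 − -3.4330·2.5303 = +8.0140 (running +21.1506)
  i=4: -3.4330·-0.7117 − -2.7622·0.2279 = +3.0728 (running +24.2234)
  i=5: -2.7622·-1.9842 − -1.0714·-0.7117 = +4.7183 (running +28.9417)
  i=6: -1.0714·-0.3182 − 2.0079·-1.9842 = +4.3251 (running +33.2668)
  i=7: 2.0079·0.7882 − 3.5773·-0.3182 = +2.7208 (running +35.9876)
  i=8: 3.5773·2.2803 − 1.8836·0.7882 = +6.6727 (running +42.6603)
Area = |Σ|/2 = |42.6603|/2 = 21.3302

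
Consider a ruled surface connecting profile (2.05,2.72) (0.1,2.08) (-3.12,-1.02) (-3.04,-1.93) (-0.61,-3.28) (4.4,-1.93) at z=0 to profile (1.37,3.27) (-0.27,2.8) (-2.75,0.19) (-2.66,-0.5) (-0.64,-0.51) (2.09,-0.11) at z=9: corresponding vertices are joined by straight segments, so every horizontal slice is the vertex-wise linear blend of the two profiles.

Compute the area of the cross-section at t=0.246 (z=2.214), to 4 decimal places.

Area at t=0.246: 22.4961

Cross-section at t=0.246: each vertex is (1-t)·p0[i] + t·p1[i].
  v1: (1-0.246)·(2.05,2.72) + 0.246·(1.37,3.27) = (1.8827,2.8553)
  v2: (1-0.246)·(0.1,2.08) + 0.246·(-0.27,2.8) = (0.0090,2.2571)
  v3: (1-0.246)·(-3.12,-1.02) + 0.246·(-2.75,0.19) = (-3.0290,-0.7223)
  v4: (1-0.246)·(-3.04,-1.93) + 0.246·(-2.66,-0.5) = (-2.9465,-1.5782)
  v5: (1-0.246)·(-0.61,-3.28) + 0.246·(-0.64,-0.51) = (-0.6174,-2.5986)
  v6: (1-0.246)·(4.4,-1.93) + 0.246·(2.09,-0.11) = (3.8317,-1.4823)
Shoelace sum Σ(x_i·y_{i+1} − x_{i+1}·y_i):
  i=1: 1.8827·2.2571 − 0.0090·2.8553 = +4.2239 (running +4.2239)
  i=2: 0.0090·-0.7223 − -3.0290·2.2571 = +6.8303 (running +11.0542)
  i=3: -3.0290·-1.5782 − -2.9465·-0.7223 = +2.6520 (running +13.7062)
  i=4: -2.9465·-2.5986 − -0.6174·-1.5782 = +6.6824 (running +20.3886)
  i=5: -0.6174·-1.4823 − 3.8317·-2.5986 = +10.8722 (running +31.2608)
  i=6: 3.8317·2.8553 − 1.8827·-1.4823 = +13.7315 (running +44.9923)
Area = |Σ|/2 = |44.9923|/2 = 22.4961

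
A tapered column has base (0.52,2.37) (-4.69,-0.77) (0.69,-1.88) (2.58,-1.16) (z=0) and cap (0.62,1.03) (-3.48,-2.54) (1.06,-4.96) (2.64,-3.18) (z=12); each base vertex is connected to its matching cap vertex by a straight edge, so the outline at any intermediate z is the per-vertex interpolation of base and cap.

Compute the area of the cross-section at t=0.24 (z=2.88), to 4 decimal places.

Cross-section at t=0.24: each vertex is (1-t)·p0[i] + t·p1[i].
  v1: (1-0.24)·(0.52,2.37) + 0.24·(0.62,1.03) = (0.5440,2.0484)
  v2: (1-0.24)·(-4.69,-0.77) + 0.24·(-3.48,-2.54) = (-4.3996,-1.1948)
  v3: (1-0.24)·(0.69,-1.88) + 0.24·(1.06,-4.96) = (0.7788,-2.6192)
  v4: (1-0.24)·(2.58,-1.16) + 0.24·(2.64,-3.18) = (2.5944,-1.6448)
Shoelace sum Σ(x_i·y_{i+1} − x_{i+1}·y_i):
  i=1: 0.5440·-1.1948 − -4.3996·2.0484 = +8.3622 (running +8.3622)
  i=2: -4.3996·-2.6192 − 0.7788·-1.1948 = +12.4539 (running +20.8161)
  i=3: 0.7788·-1.6448 − 2.5944·-2.6192 = +5.5143 (running +26.3304)
  i=4: 2.5944·2.0484 − 0.5440·-1.6448 = +6.2091 (running +32.5395)
Area = |Σ|/2 = |32.5395|/2 = 16.2698

Area at t=0.24: 16.2698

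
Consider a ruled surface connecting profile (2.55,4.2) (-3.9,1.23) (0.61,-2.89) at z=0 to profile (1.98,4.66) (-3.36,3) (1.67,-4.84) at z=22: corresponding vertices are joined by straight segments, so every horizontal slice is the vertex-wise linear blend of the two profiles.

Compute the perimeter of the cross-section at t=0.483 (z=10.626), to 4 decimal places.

Cross-section at t=0.483: each vertex is (1-t)·p0[i] + t·p1[i].
  v1: (1-0.483)·(2.55,4.2) + 0.483·(1.98,4.66) = (2.2747,4.4222)
  v2: (1-0.483)·(-3.9,1.23) + 0.483·(-3.36,3) = (-3.6392,2.0849)
  v3: (1-0.483)·(0.61,-2.89) + 0.483·(1.67,-4.84) = (1.1220,-3.8319)
Perimeter = Σ |v_{i+1} − v_i|:
  edge 1→2: √(-5.9139² + -2.3373²) = 6.3590 (running 6.3590)
  edge 2→3: √(4.7612² + -5.9168²) = 7.5945 (running 13.9535)
  edge 3→1: √(1.1527² + 8.2540²) = 8.3341 (running 22.2876)
Perimeter = 22.2876

Perimeter at t=0.483: 22.2876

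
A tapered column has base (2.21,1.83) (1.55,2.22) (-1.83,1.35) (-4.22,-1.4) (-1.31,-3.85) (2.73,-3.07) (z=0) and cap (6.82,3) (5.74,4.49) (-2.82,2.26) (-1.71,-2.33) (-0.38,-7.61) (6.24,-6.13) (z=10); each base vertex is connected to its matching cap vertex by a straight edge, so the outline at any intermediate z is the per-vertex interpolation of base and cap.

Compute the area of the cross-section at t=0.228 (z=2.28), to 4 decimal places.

Cross-section at t=0.228: each vertex is (1-t)·p0[i] + t·p1[i].
  v1: (1-0.228)·(2.21,1.83) + 0.228·(6.82,3) = (3.2611,2.0968)
  v2: (1-0.228)·(1.55,2.22) + 0.228·(5.74,4.49) = (2.5053,2.7376)
  v3: (1-0.228)·(-1.83,1.35) + 0.228·(-2.82,2.26) = (-2.0557,1.5575)
  v4: (1-0.228)·(-4.22,-1.4) + 0.228·(-1.71,-2.33) = (-3.6477,-1.6120)
  v5: (1-0.228)·(-1.31,-3.85) + 0.228·(-0.38,-7.61) = (-1.0980,-4.7073)
  v6: (1-0.228)·(2.73,-3.07) + 0.228·(6.24,-6.13) = (3.5303,-3.7677)
Shoelace sum Σ(x_i·y_{i+1} − x_{i+1}·y_i):
  i=1: 3.2611·2.7376 − 2.5053·2.0968 = +3.6743 (running +3.6743)
  i=2: 2.5053·1.5575 − -2.0557·2.7376 = +9.5296 (running +13.2040)
  i=3: -2.0557·-1.6120 − -3.6477·1.5575 = +8.9952 (running +22.1991)
  i=4: -3.6477·-4.7073 − -1.0980·-1.6120 = +15.4009 (running +37.6000)
  i=5: -1.0980·-3.7677 − 3.5303·-4.7073 = +20.7548 (running +58.3548)
  i=6: 3.5303·2.0968 − 3.2611·-3.7677 = +19.6889 (running +78.0437)
Area = |Σ|/2 = |78.0437|/2 = 39.0218

Area at t=0.228: 39.0218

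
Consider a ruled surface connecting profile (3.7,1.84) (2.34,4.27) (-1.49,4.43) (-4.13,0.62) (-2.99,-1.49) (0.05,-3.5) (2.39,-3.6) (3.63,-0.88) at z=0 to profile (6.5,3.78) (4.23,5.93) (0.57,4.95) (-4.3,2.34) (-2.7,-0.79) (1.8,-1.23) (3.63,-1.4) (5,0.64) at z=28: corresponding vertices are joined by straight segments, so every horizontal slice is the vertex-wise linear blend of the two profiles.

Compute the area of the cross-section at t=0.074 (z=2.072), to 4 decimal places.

Cross-section at t=0.074: each vertex is (1-t)·p0[i] + t·p1[i].
  v1: (1-0.074)·(3.7,1.84) + 0.074·(6.5,3.78) = (3.9072,1.9836)
  v2: (1-0.074)·(2.34,4.27) + 0.074·(4.23,5.93) = (2.4799,4.3928)
  v3: (1-0.074)·(-1.49,4.43) + 0.074·(0.57,4.95) = (-1.3376,4.4685)
  v4: (1-0.074)·(-4.13,0.62) + 0.074·(-4.3,2.34) = (-4.1426,0.7473)
  v5: (1-0.074)·(-2.99,-1.49) + 0.074·(-2.7,-0.79) = (-2.9685,-1.4382)
  v6: (1-0.074)·(0.05,-3.5) + 0.074·(1.8,-1.23) = (0.1795,-3.3320)
  v7: (1-0.074)·(2.39,-3.6) + 0.074·(3.63,-1.4) = (2.4818,-3.4372)
  v8: (1-0.074)·(3.63,-0.88) + 0.074·(5,0.64) = (3.7314,-0.7675)
Shoelace sum Σ(x_i·y_{i+1} − x_{i+1}·y_i):
  i=1: 3.9072·4.3928 − 2.4799·1.9836 = +12.2448 (running +12.2448)
  i=2: 2.4799·4.4685 − -1.3376·4.3928 = +16.9569 (running +29.2016)
  i=3: -1.3376·0.7473 − -4.1426·4.4685 = +17.5115 (running +46.7131)
  i=4: -4.1426·-1.4382 − -2.9685·0.7473 = +8.1762 (running +54.8893)
  i=5: -2.9685·-3.3320 − 0.1795·-1.4382 = +10.1494 (running +65.0387)
  i=6: 0.1795·-3.4372 − 2.4818·-3.3320 = +7.6523 (running +72.6910)
  i=7: 2.4818·-0.7675 − 3.7314·-3.4372 = +10.9207 (running +83.6117)
  i=8: 3.7314·1.9836 − 3.9072·-0.7675 = +10.4003 (running +94.0120)
Area = |Σ|/2 = |94.0120|/2 = 47.0060

Area at t=0.074: 47.0060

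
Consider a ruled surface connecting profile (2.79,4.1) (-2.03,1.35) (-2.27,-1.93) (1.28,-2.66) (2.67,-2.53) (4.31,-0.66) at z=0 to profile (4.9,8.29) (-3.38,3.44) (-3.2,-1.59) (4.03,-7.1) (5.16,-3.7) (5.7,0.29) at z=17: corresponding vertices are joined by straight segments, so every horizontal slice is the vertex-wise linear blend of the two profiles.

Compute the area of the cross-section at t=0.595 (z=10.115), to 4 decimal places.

Cross-section at t=0.595: each vertex is (1-t)·p0[i] + t·p1[i].
  v1: (1-0.595)·(2.79,4.1) + 0.595·(4.9,8.29) = (4.0455,6.5930)
  v2: (1-0.595)·(-2.03,1.35) + 0.595·(-3.38,3.44) = (-2.8332,2.5935)
  v3: (1-0.595)·(-2.27,-1.93) + 0.595·(-3.2,-1.59) = (-2.8234,-1.7277)
  v4: (1-0.595)·(1.28,-2.66) + 0.595·(4.03,-7.1) = (2.9163,-5.3018)
  v5: (1-0.595)·(2.67,-2.53) + 0.595·(5.16,-3.7) = (4.1516,-3.2261)
  v6: (1-0.595)·(4.31,-0.66) + 0.595·(5.7,0.29) = (5.1370,-0.0948)
Shoelace sum Σ(x_i·y_{i+1} − x_{i+1}·y_i):
  i=1: 4.0455·2.5935 − -2.8332·6.5930 = +29.1718 (running +29.1718)
  i=2: -2.8332·-1.7277 − -2.8234·2.5935 = +12.2175 (running +41.3893)
  i=3: -2.8234·-5.3018 − 2.9163·-1.7277 = +20.0072 (running +61.3966)
  i=4: 2.9163·-3.2261 − 4.1516·-5.3018 = +12.6024 (running +73.9990)
  i=5: 4.1516·-0.0948 − 5.1370·-3.2261 = +16.1795 (running +90.1785)
  i=6: 5.1370·6.5930 − 4.0455·-0.0948 = +34.2521 (running +124.4307)
Area = |Σ|/2 = |124.4307|/2 = 62.2153

Area at t=0.595: 62.2153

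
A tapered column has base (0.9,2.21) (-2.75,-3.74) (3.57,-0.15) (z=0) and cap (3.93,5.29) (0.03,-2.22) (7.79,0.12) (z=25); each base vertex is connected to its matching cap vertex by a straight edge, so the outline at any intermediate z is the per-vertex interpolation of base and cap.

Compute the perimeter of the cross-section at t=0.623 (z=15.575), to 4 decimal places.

Perimeter at t=0.623: 20.9862

Cross-section at t=0.623: each vertex is (1-t)·p0[i] + t·p1[i].
  v1: (1-0.623)·(0.9,2.21) + 0.623·(3.93,5.29) = (2.7877,4.1288)
  v2: (1-0.623)·(-2.75,-3.74) + 0.623·(0.03,-2.22) = (-1.0181,-2.7930)
  v3: (1-0.623)·(3.57,-0.15) + 0.623·(7.79,0.12) = (6.1991,0.0182)
Perimeter = Σ |v_{i+1} − v_i|:
  edge 1→2: √(-3.8058² + -6.9219²) = 7.8991 (running 7.8991)
  edge 2→3: √(7.2171² + 2.8113²) = 7.7453 (running 15.6444)
  edge 3→1: √(-3.4114² + 4.1106²) = 5.3418 (running 20.9862)
Perimeter = 20.9862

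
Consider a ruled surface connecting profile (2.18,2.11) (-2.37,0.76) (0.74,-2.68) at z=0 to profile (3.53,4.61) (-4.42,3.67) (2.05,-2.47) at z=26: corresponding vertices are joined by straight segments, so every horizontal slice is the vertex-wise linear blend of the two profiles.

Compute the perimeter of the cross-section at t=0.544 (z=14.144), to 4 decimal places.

Cross-section at t=0.544: each vertex is (1-t)·p0[i] + t·p1[i].
  v1: (1-0.544)·(2.18,2.11) + 0.544·(3.53,4.61) = (2.9144,3.4700)
  v2: (1-0.544)·(-2.37,0.76) + 0.544·(-4.42,3.67) = (-3.4852,2.3430)
  v3: (1-0.544)·(0.74,-2.68) + 0.544·(2.05,-2.47) = (1.4526,-2.5658)
Perimeter = Σ |v_{i+1} − v_i|:
  edge 1→2: √(-6.3996² + -1.1270²) = 6.4981 (running 6.4981)
  edge 2→3: √(4.9378² + -4.9088²) = 6.9627 (running 13.4607)
  edge 3→1: √(1.4618² + 6.0358²) = 6.2102 (running 19.6710)
Perimeter = 19.6710

Perimeter at t=0.544: 19.6710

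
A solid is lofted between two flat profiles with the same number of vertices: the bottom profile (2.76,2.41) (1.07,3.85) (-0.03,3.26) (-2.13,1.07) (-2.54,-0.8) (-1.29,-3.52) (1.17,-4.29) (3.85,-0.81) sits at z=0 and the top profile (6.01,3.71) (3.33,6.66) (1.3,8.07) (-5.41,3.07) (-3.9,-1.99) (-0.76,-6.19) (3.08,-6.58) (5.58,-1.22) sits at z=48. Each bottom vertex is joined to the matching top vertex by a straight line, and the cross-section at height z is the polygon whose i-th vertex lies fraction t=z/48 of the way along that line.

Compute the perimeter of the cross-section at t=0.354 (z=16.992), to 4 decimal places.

Cross-section at t=0.354: each vertex is (1-t)·p0[i] + t·p1[i].
  v1: (1-0.354)·(2.76,2.41) + 0.354·(6.01,3.71) = (3.9105,2.8702)
  v2: (1-0.354)·(1.07,3.85) + 0.354·(3.33,6.66) = (1.8700,4.8447)
  v3: (1-0.354)·(-0.03,3.26) + 0.354·(1.3,8.07) = (0.4408,4.9627)
  v4: (1-0.354)·(-2.13,1.07) + 0.354·(-5.41,3.07) = (-3.2911,1.7780)
  v5: (1-0.354)·(-2.54,-0.8) + 0.354·(-3.9,-1.99) = (-3.0214,-1.2213)
  v6: (1-0.354)·(-1.29,-3.52) + 0.354·(-0.76,-6.19) = (-1.1024,-4.4652)
  v7: (1-0.354)·(1.17,-4.29) + 0.354·(3.08,-6.58) = (1.8461,-5.1007)
  v8: (1-0.354)·(3.85,-0.81) + 0.354·(5.58,-1.22) = (4.4624,-0.9551)
Perimeter = Σ |v_{i+1} − v_i|:
  edge 1→2: √(-2.0405² + 1.9745²) = 2.8394 (running 2.8394)
  edge 2→3: √(-1.4292² + 0.1180²) = 1.4341 (running 4.2735)
  edge 3→4: √(-3.7319² + -3.1847²) = 4.9061 (running 9.1796)
  edge 4→5: √(0.2697² + -2.9993²) = 3.0114 (running 12.1910)
  edge 5→6: √(1.9191² + -3.2439²) = 3.7691 (running 15.9600)
  edge 6→7: √(2.9485² + -0.6355²) = 3.0162 (running 18.9763)
  edge 7→8: √(2.6163² + 4.1455²) = 4.9021 (running 23.8783)
  edge 8→1: √(-0.5519² + 3.8253²) = 3.8650 (running 27.7433)
Perimeter = 27.7433

Perimeter at t=0.354: 27.7433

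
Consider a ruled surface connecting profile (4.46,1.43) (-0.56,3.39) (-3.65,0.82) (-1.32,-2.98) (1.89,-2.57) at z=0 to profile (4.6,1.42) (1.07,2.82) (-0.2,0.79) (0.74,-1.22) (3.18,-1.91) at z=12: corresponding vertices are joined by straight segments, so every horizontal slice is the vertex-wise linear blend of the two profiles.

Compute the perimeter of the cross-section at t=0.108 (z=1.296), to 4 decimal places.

Cross-section at t=0.108: each vertex is (1-t)·p0[i] + t·p1[i].
  v1: (1-0.108)·(4.46,1.43) + 0.108·(4.6,1.42) = (4.4751,1.4289)
  v2: (1-0.108)·(-0.56,3.39) + 0.108·(1.07,2.82) = (-0.3840,3.3284)
  v3: (1-0.108)·(-3.65,0.82) + 0.108·(-0.2,0.79) = (-3.2774,0.8168)
  v4: (1-0.108)·(-1.32,-2.98) + 0.108·(0.74,-1.22) = (-1.0975,-2.7899)
  v5: (1-0.108)·(1.89,-2.57) + 0.108·(3.18,-1.91) = (2.0293,-2.4987)
Perimeter = Σ |v_{i+1} − v_i|:
  edge 1→2: √(-4.8591² + 1.8995²) = 5.2172 (running 5.2172)
  edge 2→3: √(-2.8934² + -2.5117²) = 3.8315 (running 9.0487)
  edge 3→4: √(2.1799² + -3.6067²) = 4.2143 (running 13.2629)
  edge 4→5: √(3.1268² + 0.2912²) = 3.1404 (running 16.4033)
  edge 5→1: √(2.4458² + 3.9276²) = 4.6269 (running 21.0302)
Perimeter = 21.0302

Perimeter at t=0.108: 21.0302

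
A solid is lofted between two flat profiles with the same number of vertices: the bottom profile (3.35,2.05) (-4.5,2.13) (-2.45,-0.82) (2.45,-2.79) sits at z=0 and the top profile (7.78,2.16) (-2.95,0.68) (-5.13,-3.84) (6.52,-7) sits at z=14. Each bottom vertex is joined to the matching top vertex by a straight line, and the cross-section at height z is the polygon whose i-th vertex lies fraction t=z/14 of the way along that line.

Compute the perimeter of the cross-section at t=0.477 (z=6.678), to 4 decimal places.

Perimeter at t=0.477: 28.4371

Cross-section at t=0.477: each vertex is (1-t)·p0[i] + t·p1[i].
  v1: (1-0.477)·(3.35,2.05) + 0.477·(7.78,2.16) = (5.4631,2.1025)
  v2: (1-0.477)·(-4.5,2.13) + 0.477·(-2.95,0.68) = (-3.7607,1.4384)
  v3: (1-0.477)·(-2.45,-0.82) + 0.477·(-5.13,-3.84) = (-3.7284,-2.2605)
  v4: (1-0.477)·(2.45,-2.79) + 0.477·(6.52,-7) = (4.3914,-4.7982)
Perimeter = Σ |v_{i+1} − v_i|:
  edge 1→2: √(-9.2238² + -0.6641²) = 9.2476 (running 9.2476)
  edge 2→3: √(0.0323² + -3.6989²) = 3.6990 (running 12.9467)
  edge 3→4: √(8.1197² + -2.5376²) = 8.5071 (running 21.4537)
  edge 4→1: √(1.0717² + 6.9006²) = 6.9834 (running 28.4371)
Perimeter = 28.4371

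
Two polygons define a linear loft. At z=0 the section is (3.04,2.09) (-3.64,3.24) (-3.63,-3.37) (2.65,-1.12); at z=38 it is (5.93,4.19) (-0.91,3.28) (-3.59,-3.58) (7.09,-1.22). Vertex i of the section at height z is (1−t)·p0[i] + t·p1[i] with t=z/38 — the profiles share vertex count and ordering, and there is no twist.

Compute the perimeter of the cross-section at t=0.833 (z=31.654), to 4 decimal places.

Perimeter at t=0.833: 29.3503

Cross-section at t=0.833: each vertex is (1-t)·p0[i] + t·p1[i].
  v1: (1-0.833)·(3.04,2.09) + 0.833·(5.93,4.19) = (5.4474,3.8393)
  v2: (1-0.833)·(-3.64,3.24) + 0.833·(-0.91,3.28) = (-1.3659,3.2733)
  v3: (1-0.833)·(-3.63,-3.37) + 0.833·(-3.59,-3.58) = (-3.5967,-3.5449)
  v4: (1-0.833)·(2.65,-1.12) + 0.833·(7.09,-1.22) = (6.3485,-1.2033)
Perimeter = Σ |v_{i+1} − v_i|:
  edge 1→2: √(-6.8133² + -0.5660²) = 6.8367 (running 6.8367)
  edge 2→3: √(-2.2308² + -6.8182²) = 7.1739 (running 14.0106)
  edge 3→4: √(9.9452² + 2.3416²) = 10.2172 (running 24.2278)
  edge 4→1: √(-0.9012² + 5.0426²) = 5.1225 (running 29.3503)
Perimeter = 29.3503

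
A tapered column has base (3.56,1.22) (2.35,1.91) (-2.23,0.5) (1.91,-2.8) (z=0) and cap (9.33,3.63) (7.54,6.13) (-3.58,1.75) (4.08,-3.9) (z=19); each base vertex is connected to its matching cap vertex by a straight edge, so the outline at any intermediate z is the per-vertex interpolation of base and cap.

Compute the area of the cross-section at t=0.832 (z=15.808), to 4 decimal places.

Cross-section at t=0.832: each vertex is (1-t)·p0[i] + t·p1[i].
  v1: (1-0.832)·(3.56,1.22) + 0.832·(9.33,3.63) = (8.3606,3.2251)
  v2: (1-0.832)·(2.35,1.91) + 0.832·(7.54,6.13) = (6.6681,5.4210)
  v3: (1-0.832)·(-2.23,0.5) + 0.832·(-3.58,1.75) = (-3.3532,1.5400)
  v4: (1-0.832)·(1.91,-2.8) + 0.832·(4.08,-3.9) = (3.7154,-3.7152)
Shoelace sum Σ(x_i·y_{i+1} − x_{i+1}·y_i):
  i=1: 8.3606·5.4210 − 6.6681·3.2251 = +23.8180 (running +23.8180)
  i=2: 6.6681·1.5400 − -3.3532·5.4210 = +28.4467 (running +52.2647)
  i=3: -3.3532·-3.7152 − 3.7154·1.5400 = +6.7360 (running +59.0007)
  i=4: 3.7154·3.2251 − 8.3606·-3.7152 = +43.0442 (running +102.0449)
Area = |Σ|/2 = |102.0449|/2 = 51.0225

Area at t=0.832: 51.0225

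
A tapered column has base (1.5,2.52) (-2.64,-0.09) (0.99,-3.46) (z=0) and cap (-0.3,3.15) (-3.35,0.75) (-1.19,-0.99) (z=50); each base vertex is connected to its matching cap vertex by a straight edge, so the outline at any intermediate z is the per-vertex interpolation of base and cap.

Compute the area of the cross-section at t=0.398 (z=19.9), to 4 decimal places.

Area at t=0.398: 8.8891

Cross-section at t=0.398: each vertex is (1-t)·p0[i] + t·p1[i].
  v1: (1-0.398)·(1.5,2.52) + 0.398·(-0.3,3.15) = (0.7836,2.7707)
  v2: (1-0.398)·(-2.64,-0.09) + 0.398·(-3.35,0.75) = (-2.9226,0.2443)
  v3: (1-0.398)·(0.99,-3.46) + 0.398·(-1.19,-0.99) = (0.1224,-2.4769)
Shoelace sum Σ(x_i·y_{i+1} − x_{i+1}·y_i):
  i=1: 0.7836·0.2443 − -2.9226·2.7707 = +8.2892 (running +8.2892)
  i=2: -2.9226·-2.4769 − 0.1224·0.2443 = +7.2092 (running +15.4983)
  i=3: 0.1224·2.7707 − 0.7836·-2.4769 = +2.2800 (running +17.7783)
Area = |Σ|/2 = |17.7783|/2 = 8.8891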